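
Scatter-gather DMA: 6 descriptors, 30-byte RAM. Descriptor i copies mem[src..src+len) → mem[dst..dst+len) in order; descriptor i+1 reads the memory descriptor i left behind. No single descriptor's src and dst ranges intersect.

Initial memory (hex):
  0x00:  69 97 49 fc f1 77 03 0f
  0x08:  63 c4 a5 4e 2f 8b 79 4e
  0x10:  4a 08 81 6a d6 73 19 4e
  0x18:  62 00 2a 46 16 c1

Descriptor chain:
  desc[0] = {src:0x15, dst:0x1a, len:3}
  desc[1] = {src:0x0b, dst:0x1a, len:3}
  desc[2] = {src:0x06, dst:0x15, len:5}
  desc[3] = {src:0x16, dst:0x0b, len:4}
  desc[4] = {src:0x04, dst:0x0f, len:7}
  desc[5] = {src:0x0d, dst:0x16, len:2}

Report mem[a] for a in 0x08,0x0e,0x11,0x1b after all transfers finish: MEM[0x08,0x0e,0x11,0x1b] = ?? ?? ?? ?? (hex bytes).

MEM[0x08,0x0e,0x11,0x1b] = 63 a5 03 2f

D0: mem[0x1a..0x1c] <- [73 19 4e]
D1: mem[0x1a..0x1c] <- [4e 2f 8b]
D2: mem[0x15..0x19] <- [03 0f 63 c4 a5]
D3: mem[0x0b..0x0e] <- [0f 63 c4 a5]
D4: mem[0x0f..0x15] <- [f1 77 03 0f 63 c4 a5]
D5: mem[0x16..0x17] <- [c4 a5]
query mem[0x08]=0x63, mem[0x0e]=0xa5, mem[0x11]=0x03, mem[0x1b]=0x2f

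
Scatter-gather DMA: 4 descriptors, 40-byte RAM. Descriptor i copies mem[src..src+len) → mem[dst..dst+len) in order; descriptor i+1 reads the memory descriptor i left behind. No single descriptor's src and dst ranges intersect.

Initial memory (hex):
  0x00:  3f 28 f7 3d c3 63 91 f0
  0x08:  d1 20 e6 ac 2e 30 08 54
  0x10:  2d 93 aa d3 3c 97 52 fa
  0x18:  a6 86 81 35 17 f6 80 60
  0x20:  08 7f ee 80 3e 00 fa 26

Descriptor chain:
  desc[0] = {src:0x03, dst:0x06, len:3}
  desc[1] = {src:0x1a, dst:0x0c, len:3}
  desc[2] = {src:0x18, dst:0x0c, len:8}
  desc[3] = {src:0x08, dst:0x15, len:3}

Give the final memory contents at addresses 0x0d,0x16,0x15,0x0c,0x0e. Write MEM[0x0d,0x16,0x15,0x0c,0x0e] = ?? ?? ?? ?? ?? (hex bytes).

D0: mem[0x06..0x08] <- [3d c3 63]
D1: mem[0x0c..0x0e] <- [81 35 17]
D2: mem[0x0c..0x13] <- [a6 86 81 35 17 f6 80 60]
D3: mem[0x15..0x17] <- [63 20 e6]
query mem[0x0d]=0x86, mem[0x16]=0x20, mem[0x15]=0x63, mem[0x0c]=0xa6, mem[0x0e]=0x81

MEM[0x0d,0x16,0x15,0x0c,0x0e] = 86 20 63 a6 81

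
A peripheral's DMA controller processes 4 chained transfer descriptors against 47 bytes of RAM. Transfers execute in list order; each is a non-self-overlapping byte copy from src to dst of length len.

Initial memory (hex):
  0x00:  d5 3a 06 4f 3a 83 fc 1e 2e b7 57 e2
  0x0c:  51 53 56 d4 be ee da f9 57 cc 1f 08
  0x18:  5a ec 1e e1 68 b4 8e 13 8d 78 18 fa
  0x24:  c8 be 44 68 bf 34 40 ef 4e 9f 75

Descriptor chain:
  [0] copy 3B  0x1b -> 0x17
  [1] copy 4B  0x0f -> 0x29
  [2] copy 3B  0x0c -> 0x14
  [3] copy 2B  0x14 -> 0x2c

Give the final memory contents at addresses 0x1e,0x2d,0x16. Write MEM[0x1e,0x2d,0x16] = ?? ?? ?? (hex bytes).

MEM[0x1e,0x2d,0x16] = 8e 53 56

D0: mem[0x17..0x19] <- [e1 68 b4]
D1: mem[0x29..0x2c] <- [d4 be ee da]
D2: mem[0x14..0x16] <- [51 53 56]
D3: mem[0x2c..0x2d] <- [51 53]
query mem[0x1e]=0x8e, mem[0x2d]=0x53, mem[0x16]=0x56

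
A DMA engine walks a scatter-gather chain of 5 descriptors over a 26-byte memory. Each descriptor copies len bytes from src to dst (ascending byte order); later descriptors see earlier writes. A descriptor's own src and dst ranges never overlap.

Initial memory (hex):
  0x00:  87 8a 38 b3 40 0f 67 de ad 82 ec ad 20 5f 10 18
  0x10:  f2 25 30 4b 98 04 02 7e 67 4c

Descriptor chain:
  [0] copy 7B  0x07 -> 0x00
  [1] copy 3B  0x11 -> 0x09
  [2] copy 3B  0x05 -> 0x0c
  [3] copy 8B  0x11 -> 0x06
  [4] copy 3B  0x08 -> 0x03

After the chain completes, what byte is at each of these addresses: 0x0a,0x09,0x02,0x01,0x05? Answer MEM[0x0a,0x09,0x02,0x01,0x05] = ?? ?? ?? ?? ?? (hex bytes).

MEM[0x0a,0x09,0x02,0x01,0x05] = 04 98 82 ad 04

#0 dst[0x00+7] := {0xde,0xad,0x82,0xec,0xad,0x20,0x5f}
#1 dst[0x09+3] := {0x25,0x30,0x4b}
#2 dst[0x0c+3] := {0x20,0x5f,0xde}
#3 dst[0x06+8] := {0x25,0x30,0x4b,0x98,0x04,0x02,0x7e,0x67}
#4 dst[0x03+3] := {0x4b,0x98,0x04}
query mem[0x0a]=0x04, mem[0x09]=0x98, mem[0x02]=0x82, mem[0x01]=0xad, mem[0x05]=0x04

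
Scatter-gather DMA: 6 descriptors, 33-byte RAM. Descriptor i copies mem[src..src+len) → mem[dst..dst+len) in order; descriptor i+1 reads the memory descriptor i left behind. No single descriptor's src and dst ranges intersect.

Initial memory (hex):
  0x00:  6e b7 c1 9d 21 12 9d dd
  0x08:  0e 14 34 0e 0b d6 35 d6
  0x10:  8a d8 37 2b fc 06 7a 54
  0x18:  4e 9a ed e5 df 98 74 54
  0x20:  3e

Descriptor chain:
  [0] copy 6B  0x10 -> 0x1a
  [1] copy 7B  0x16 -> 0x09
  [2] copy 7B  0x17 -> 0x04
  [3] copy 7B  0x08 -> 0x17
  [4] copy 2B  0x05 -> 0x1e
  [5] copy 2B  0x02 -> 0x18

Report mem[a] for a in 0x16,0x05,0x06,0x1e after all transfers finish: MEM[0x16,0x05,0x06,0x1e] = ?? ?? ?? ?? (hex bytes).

MEM[0x16,0x05,0x06,0x1e] = 7a 4e 9a 4e

[0] 0x10->0x1a len=6 : 8a d8 37 2b fc 06
[1] 0x16->0x09 len=7 : 7a 54 4e 9a 8a d8 37
[2] 0x17->0x04 len=7 : 54 4e 9a 8a d8 37 2b
[3] 0x08->0x17 len=7 : d8 37 2b 4e 9a 8a d8
[4] 0x05->0x1e len=2 : 4e 9a
[5] 0x02->0x18 len=2 : c1 9d
query mem[0x16]=0x7a, mem[0x05]=0x4e, mem[0x06]=0x9a, mem[0x1e]=0x4e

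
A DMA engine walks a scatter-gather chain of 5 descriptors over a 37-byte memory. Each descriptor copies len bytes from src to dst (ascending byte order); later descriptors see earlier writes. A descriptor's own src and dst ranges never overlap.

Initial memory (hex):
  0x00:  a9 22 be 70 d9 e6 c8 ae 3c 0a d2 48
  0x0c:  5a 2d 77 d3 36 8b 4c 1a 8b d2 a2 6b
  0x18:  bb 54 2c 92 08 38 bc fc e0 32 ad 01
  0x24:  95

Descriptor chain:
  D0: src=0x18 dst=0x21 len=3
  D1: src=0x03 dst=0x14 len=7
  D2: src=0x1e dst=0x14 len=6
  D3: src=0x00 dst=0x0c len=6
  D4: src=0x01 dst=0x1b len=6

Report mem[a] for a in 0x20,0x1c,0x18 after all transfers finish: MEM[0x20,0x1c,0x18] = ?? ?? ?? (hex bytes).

D0: mem[0x21..0x23] <- [bb 54 2c]
D1: mem[0x14..0x1a] <- [70 d9 e6 c8 ae 3c 0a]
D2: mem[0x14..0x19] <- [bc fc e0 bb 54 2c]
D3: mem[0x0c..0x11] <- [a9 22 be 70 d9 e6]
D4: mem[0x1b..0x20] <- [22 be 70 d9 e6 c8]
query mem[0x20]=0xc8, mem[0x1c]=0xbe, mem[0x18]=0x54

MEM[0x20,0x1c,0x18] = c8 be 54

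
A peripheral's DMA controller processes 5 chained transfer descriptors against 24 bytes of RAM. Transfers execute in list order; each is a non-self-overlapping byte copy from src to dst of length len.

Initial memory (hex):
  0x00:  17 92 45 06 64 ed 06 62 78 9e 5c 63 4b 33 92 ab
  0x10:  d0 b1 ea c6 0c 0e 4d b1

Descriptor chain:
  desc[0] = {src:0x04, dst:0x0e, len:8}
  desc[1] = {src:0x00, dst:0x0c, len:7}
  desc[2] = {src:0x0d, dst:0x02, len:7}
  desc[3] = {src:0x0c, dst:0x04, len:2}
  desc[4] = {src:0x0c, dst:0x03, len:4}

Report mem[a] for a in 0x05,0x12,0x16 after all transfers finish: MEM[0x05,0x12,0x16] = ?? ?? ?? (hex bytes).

MEM[0x05,0x12,0x16] = 45 06 4d

[0] 0x04->0x0e len=8 : 64 ed 06 62 78 9e 5c 63
[1] 0x00->0x0c len=7 : 17 92 45 06 64 ed 06
[2] 0x0d->0x02 len=7 : 92 45 06 64 ed 06 9e
[3] 0x0c->0x04 len=2 : 17 92
[4] 0x0c->0x03 len=4 : 17 92 45 06
query mem[0x05]=0x45, mem[0x12]=0x06, mem[0x16]=0x4d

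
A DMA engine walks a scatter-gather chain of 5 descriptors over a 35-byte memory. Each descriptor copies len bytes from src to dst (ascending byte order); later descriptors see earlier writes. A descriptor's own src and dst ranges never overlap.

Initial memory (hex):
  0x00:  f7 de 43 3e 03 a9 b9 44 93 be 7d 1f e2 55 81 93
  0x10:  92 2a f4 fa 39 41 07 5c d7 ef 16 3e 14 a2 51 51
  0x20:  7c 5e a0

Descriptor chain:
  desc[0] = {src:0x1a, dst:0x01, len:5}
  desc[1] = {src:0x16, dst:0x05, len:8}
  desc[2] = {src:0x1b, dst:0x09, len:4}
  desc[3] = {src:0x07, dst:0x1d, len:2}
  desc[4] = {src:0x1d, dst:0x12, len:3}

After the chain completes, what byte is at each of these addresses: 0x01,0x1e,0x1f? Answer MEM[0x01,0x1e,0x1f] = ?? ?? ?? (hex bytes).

[0] 0x1a->0x01 len=5 : 16 3e 14 a2 51
[1] 0x16->0x05 len=8 : 07 5c d7 ef 16 3e 14 a2
[2] 0x1b->0x09 len=4 : 3e 14 a2 51
[3] 0x07->0x1d len=2 : d7 ef
[4] 0x1d->0x12 len=3 : d7 ef 51
query mem[0x01]=0x16, mem[0x1e]=0xef, mem[0x1f]=0x51

MEM[0x01,0x1e,0x1f] = 16 ef 51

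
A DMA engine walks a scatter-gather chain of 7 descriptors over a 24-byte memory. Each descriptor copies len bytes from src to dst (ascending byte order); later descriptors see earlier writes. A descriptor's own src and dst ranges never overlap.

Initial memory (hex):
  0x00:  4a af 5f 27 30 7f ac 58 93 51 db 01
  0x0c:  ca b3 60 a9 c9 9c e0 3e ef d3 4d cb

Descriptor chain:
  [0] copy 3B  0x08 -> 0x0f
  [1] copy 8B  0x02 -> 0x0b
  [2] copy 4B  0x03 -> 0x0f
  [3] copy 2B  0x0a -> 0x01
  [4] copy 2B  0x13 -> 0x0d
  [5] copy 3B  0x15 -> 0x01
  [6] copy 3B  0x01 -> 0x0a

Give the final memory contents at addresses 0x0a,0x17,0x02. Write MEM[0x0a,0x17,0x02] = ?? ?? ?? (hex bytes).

#0 dst[0x0f+3] := {0x93,0x51,0xdb}
#1 dst[0x0b+8] := {0x5f,0x27,0x30,0x7f,0xac,0x58,0x93,0x51}
#2 dst[0x0f+4] := {0x27,0x30,0x7f,0xac}
#3 dst[0x01+2] := {0xdb,0x5f}
#4 dst[0x0d+2] := {0x3e,0xef}
#5 dst[0x01+3] := {0xd3,0x4d,0xcb}
#6 dst[0x0a+3] := {0xd3,0x4d,0xcb}
query mem[0x0a]=0xd3, mem[0x17]=0xcb, mem[0x02]=0x4d

MEM[0x0a,0x17,0x02] = d3 cb 4d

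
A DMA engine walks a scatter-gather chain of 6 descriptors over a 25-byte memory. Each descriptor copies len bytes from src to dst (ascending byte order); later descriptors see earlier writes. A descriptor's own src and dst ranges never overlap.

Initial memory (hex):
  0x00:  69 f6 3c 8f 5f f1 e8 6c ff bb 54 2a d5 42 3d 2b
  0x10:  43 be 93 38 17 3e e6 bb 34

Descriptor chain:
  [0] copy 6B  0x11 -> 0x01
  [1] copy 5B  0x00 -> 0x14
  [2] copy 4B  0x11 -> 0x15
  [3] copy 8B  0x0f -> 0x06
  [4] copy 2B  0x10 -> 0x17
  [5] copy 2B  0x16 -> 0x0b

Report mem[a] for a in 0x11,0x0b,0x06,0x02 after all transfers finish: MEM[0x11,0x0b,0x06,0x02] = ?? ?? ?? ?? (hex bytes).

MEM[0x11,0x0b,0x06,0x02] = be 93 2b 93

  after D0: wrote 6B at 0x01 = be9338173ee6
  after D1: wrote 5B at 0x14 = 69be933817
  after D2: wrote 4B at 0x15 = be933869
  after D3: wrote 8B at 0x06 = 2b43be933869be93
  after D4: wrote 2B at 0x17 = 43be
  after D5: wrote 2B at 0x0b = 9343
query mem[0x11]=0xbe, mem[0x0b]=0x93, mem[0x06]=0x2b, mem[0x02]=0x93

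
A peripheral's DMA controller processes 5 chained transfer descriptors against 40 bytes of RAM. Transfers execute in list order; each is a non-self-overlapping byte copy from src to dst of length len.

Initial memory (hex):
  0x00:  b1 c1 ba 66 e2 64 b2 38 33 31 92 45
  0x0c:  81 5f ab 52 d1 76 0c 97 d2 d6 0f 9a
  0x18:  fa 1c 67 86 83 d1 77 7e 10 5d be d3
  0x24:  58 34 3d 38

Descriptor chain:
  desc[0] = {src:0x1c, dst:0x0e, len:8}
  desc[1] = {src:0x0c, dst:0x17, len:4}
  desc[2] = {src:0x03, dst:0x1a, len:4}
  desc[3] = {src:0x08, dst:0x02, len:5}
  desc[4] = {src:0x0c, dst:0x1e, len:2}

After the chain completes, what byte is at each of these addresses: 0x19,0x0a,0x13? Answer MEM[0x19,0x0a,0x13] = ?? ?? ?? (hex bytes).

#0 dst[0x0e+8] := {0x83,0xd1,0x77,0x7e,0x10,0x5d,0xbe,0xd3}
#1 dst[0x17+4] := {0x81,0x5f,0x83,0xd1}
#2 dst[0x1a+4] := {0x66,0xe2,0x64,0xb2}
#3 dst[0x02+5] := {0x33,0x31,0x92,0x45,0x81}
#4 dst[0x1e+2] := {0x81,0x5f}
query mem[0x19]=0x83, mem[0x0a]=0x92, mem[0x13]=0x5d

MEM[0x19,0x0a,0x13] = 83 92 5d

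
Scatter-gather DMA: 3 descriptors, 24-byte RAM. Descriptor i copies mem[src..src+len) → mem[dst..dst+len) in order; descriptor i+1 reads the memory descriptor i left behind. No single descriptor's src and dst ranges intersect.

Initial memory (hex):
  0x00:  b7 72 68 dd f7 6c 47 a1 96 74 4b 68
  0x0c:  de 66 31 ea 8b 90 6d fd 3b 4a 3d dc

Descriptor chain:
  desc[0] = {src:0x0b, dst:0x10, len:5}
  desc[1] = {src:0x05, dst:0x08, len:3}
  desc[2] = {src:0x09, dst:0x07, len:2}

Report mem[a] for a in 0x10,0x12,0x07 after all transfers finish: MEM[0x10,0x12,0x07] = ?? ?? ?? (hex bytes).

MEM[0x10,0x12,0x07] = 68 66 47

  after D0: wrote 5B at 0x10 = 68de6631ea
  after D1: wrote 3B at 0x08 = 6c47a1
  after D2: wrote 2B at 0x07 = 47a1
query mem[0x10]=0x68, mem[0x12]=0x66, mem[0x07]=0x47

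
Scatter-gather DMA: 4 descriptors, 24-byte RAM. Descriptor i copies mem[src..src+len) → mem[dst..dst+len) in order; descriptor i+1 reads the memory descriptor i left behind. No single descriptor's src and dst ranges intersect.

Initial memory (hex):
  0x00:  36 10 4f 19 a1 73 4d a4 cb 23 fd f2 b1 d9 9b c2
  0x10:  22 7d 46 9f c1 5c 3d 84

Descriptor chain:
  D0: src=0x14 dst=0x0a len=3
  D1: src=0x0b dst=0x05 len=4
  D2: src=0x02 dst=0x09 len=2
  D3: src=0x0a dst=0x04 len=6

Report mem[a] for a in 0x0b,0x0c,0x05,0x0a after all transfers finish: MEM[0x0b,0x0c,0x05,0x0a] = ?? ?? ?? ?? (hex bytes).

D0: mem[0x0a..0x0c] <- [c1 5c 3d]
D1: mem[0x05..0x08] <- [5c 3d d9 9b]
D2: mem[0x09..0x0a] <- [4f 19]
D3: mem[0x04..0x09] <- [19 5c 3d d9 9b c2]
query mem[0x0b]=0x5c, mem[0x0c]=0x3d, mem[0x05]=0x5c, mem[0x0a]=0x19

MEM[0x0b,0x0c,0x05,0x0a] = 5c 3d 5c 19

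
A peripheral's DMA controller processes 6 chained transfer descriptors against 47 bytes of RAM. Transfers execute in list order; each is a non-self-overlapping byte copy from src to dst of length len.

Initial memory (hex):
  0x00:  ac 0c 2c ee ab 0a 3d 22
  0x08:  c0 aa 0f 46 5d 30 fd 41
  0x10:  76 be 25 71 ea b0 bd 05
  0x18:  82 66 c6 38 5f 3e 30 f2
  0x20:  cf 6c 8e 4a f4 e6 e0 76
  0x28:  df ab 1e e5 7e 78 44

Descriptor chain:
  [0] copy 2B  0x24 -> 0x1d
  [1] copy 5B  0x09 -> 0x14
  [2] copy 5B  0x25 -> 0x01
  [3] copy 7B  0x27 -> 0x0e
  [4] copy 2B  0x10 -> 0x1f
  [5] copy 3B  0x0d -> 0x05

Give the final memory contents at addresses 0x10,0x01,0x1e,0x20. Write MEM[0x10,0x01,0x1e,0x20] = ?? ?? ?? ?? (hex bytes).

MEM[0x10,0x01,0x1e,0x20] = ab e6 e6 1e

[0] 0x24->0x1d len=2 : f4 e6
[1] 0x09->0x14 len=5 : aa 0f 46 5d 30
[2] 0x25->0x01 len=5 : e6 e0 76 df ab
[3] 0x27->0x0e len=7 : 76 df ab 1e e5 7e 78
[4] 0x10->0x1f len=2 : ab 1e
[5] 0x0d->0x05 len=3 : 30 76 df
query mem[0x10]=0xab, mem[0x01]=0xe6, mem[0x1e]=0xe6, mem[0x20]=0x1e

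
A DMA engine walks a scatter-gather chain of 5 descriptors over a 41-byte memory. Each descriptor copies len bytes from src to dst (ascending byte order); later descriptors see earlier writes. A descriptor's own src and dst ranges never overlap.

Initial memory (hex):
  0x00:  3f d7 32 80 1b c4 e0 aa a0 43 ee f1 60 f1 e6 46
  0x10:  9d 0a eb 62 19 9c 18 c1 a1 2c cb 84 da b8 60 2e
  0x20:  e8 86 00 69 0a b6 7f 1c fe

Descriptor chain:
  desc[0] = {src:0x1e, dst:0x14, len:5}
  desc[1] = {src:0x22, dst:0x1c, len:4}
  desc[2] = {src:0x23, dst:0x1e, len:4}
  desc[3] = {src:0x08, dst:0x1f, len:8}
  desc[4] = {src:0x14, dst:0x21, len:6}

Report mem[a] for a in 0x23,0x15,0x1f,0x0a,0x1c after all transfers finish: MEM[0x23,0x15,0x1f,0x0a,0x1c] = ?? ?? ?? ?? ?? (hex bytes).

  after D0: wrote 5B at 0x14 = 602ee88600
  after D1: wrote 4B at 0x1c = 00690ab6
  after D2: wrote 4B at 0x1e = 690ab67f
  after D3: wrote 8B at 0x1f = a043eef160f1e646
  after D4: wrote 6B at 0x21 = 602ee886002c
query mem[0x23]=0xe8, mem[0x15]=0x2e, mem[0x1f]=0xa0, mem[0x0a]=0xee, mem[0x1c]=0x00

MEM[0x23,0x15,0x1f,0x0a,0x1c] = e8 2e a0 ee 00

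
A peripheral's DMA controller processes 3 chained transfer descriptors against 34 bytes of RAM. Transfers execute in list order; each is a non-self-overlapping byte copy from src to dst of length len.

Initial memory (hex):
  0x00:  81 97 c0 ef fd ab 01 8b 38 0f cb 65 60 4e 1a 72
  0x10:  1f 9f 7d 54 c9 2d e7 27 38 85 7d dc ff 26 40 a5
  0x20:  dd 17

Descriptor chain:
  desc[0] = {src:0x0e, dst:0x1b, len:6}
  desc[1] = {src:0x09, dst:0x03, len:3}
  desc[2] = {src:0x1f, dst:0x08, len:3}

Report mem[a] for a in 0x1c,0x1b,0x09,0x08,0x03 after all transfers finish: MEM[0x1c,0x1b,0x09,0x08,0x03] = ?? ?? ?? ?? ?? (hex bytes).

D0: mem[0x1b..0x20] <- [1a 72 1f 9f 7d 54]
D1: mem[0x03..0x05] <- [0f cb 65]
D2: mem[0x08..0x0a] <- [7d 54 17]
query mem[0x1c]=0x72, mem[0x1b]=0x1a, mem[0x09]=0x54, mem[0x08]=0x7d, mem[0x03]=0x0f

MEM[0x1c,0x1b,0x09,0x08,0x03] = 72 1a 54 7d 0f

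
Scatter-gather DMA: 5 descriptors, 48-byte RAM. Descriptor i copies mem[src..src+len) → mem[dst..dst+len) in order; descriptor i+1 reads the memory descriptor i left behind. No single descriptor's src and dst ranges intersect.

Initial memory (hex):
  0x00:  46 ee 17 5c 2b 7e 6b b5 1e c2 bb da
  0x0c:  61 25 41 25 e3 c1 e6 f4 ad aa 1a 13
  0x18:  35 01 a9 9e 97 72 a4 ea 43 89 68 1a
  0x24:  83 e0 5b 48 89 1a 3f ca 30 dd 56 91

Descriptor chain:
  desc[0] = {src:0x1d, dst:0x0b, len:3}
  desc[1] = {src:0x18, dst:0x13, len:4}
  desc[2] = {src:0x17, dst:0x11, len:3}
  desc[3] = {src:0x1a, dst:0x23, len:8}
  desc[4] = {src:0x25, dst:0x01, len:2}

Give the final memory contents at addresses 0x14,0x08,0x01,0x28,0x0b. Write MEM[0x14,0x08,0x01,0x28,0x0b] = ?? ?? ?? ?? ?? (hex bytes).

#0 dst[0x0b+3] := {0x72,0xa4,0xea}
#1 dst[0x13+4] := {0x35,0x01,0xa9,0x9e}
#2 dst[0x11+3] := {0x13,0x35,0x01}
#3 dst[0x23+8] := {0xa9,0x9e,0x97,0x72,0xa4,0xea,0x43,0x89}
#4 dst[0x01+2] := {0x97,0x72}
query mem[0x14]=0x01, mem[0x08]=0x1e, mem[0x01]=0x97, mem[0x28]=0xea, mem[0x0b]=0x72

MEM[0x14,0x08,0x01,0x28,0x0b] = 01 1e 97 ea 72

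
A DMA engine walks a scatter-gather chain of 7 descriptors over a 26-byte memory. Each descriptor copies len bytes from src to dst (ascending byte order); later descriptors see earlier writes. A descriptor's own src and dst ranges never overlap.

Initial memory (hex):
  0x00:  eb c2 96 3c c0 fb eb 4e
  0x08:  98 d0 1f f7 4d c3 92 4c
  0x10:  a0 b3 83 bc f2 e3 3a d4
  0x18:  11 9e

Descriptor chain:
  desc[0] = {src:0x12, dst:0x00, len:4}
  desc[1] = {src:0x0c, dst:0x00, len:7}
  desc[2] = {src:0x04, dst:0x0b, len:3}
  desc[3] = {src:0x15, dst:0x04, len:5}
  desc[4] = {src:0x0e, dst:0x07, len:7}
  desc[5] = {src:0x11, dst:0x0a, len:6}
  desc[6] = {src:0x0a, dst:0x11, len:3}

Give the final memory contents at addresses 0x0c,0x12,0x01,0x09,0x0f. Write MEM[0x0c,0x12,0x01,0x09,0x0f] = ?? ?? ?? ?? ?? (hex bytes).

  after D0: wrote 4B at 0x00 = 83bcf2e3
  after D1: wrote 7B at 0x00 = 4dc3924ca0b383
  after D2: wrote 3B at 0x0b = a0b383
  after D3: wrote 5B at 0x04 = e33ad4119e
  after D4: wrote 7B at 0x07 = 924ca0b383bcf2
  after D5: wrote 6B at 0x0a = b383bcf2e33a
  after D6: wrote 3B at 0x11 = b383bc
query mem[0x0c]=0xbc, mem[0x12]=0x83, mem[0x01]=0xc3, mem[0x09]=0xa0, mem[0x0f]=0x3a

MEM[0x0c,0x12,0x01,0x09,0x0f] = bc 83 c3 a0 3a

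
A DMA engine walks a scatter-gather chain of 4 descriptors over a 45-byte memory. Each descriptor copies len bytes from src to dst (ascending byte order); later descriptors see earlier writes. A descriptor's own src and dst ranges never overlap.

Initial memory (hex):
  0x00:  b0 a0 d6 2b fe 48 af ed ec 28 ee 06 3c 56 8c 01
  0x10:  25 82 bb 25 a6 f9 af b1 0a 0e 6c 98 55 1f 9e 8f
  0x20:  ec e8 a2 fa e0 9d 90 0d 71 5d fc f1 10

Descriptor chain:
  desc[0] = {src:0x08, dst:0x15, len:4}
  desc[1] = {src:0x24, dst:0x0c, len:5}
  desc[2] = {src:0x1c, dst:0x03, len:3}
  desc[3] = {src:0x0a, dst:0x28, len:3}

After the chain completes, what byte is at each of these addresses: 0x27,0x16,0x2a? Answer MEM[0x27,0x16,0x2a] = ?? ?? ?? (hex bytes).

[0] 0x08->0x15 len=4 : ec 28 ee 06
[1] 0x24->0x0c len=5 : e0 9d 90 0d 71
[2] 0x1c->0x03 len=3 : 55 1f 9e
[3] 0x0a->0x28 len=3 : ee 06 e0
query mem[0x27]=0x0d, mem[0x16]=0x28, mem[0x2a]=0xe0

MEM[0x27,0x16,0x2a] = 0d 28 e0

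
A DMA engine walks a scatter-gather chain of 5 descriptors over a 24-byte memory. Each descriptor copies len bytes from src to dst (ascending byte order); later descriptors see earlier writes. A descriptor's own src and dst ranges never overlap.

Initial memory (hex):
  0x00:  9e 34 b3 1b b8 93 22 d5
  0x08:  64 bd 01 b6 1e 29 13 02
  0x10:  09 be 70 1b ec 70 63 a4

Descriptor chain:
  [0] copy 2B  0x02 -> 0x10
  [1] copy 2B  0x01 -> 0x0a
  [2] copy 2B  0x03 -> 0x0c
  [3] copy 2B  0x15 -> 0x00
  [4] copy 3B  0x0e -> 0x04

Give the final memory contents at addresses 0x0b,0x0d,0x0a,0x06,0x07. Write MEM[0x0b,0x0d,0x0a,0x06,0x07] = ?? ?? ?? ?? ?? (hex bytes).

D0: mem[0x10..0x11] <- [b3 1b]
D1: mem[0x0a..0x0b] <- [34 b3]
D2: mem[0x0c..0x0d] <- [1b b8]
D3: mem[0x00..0x01] <- [70 63]
D4: mem[0x04..0x06] <- [13 02 b3]
query mem[0x0b]=0xb3, mem[0x0d]=0xb8, mem[0x0a]=0x34, mem[0x06]=0xb3, mem[0x07]=0xd5

MEM[0x0b,0x0d,0x0a,0x06,0x07] = b3 b8 34 b3 d5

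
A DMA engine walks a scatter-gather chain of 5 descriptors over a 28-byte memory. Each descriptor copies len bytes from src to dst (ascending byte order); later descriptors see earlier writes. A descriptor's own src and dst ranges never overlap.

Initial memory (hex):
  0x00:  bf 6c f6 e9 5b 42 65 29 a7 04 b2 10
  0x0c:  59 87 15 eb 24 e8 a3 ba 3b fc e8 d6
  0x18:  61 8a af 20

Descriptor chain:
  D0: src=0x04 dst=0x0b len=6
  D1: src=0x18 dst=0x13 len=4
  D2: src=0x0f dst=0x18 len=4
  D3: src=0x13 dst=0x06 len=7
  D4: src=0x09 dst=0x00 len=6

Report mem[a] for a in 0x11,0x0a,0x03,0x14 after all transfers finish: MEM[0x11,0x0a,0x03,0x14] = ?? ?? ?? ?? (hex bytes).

MEM[0x11,0x0a,0x03,0x14] = e8 d6 04 8a

D0: mem[0x0b..0x10] <- [5b 42 65 29 a7 04]
D1: mem[0x13..0x16] <- [61 8a af 20]
D2: mem[0x18..0x1b] <- [a7 04 e8 a3]
D3: mem[0x06..0x0c] <- [61 8a af 20 d6 a7 04]
D4: mem[0x00..0x05] <- [20 d6 a7 04 65 29]
query mem[0x11]=0xe8, mem[0x0a]=0xd6, mem[0x03]=0x04, mem[0x14]=0x8a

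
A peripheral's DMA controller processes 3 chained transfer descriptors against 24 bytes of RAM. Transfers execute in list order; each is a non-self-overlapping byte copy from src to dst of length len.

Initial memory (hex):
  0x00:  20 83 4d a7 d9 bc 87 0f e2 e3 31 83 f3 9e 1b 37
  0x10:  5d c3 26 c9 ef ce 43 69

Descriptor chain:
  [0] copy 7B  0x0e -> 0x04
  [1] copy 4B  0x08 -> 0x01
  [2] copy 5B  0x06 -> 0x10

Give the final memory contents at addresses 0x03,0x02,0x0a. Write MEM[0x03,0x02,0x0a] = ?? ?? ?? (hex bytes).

[0] 0x0e->0x04 len=7 : 1b 37 5d c3 26 c9 ef
[1] 0x08->0x01 len=4 : 26 c9 ef 83
[2] 0x06->0x10 len=5 : 5d c3 26 c9 ef
query mem[0x03]=0xef, mem[0x02]=0xc9, mem[0x0a]=0xef

MEM[0x03,0x02,0x0a] = ef c9 ef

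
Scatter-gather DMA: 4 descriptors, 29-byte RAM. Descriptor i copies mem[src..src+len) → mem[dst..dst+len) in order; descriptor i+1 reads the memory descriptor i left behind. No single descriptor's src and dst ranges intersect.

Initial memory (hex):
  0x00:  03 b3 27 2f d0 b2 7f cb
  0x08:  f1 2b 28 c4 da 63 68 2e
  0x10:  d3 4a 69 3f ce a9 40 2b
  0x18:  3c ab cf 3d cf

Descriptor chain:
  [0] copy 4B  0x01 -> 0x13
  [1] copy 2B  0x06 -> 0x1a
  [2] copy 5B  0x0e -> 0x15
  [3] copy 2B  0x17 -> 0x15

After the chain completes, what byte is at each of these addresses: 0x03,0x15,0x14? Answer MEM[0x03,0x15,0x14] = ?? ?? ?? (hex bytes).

MEM[0x03,0x15,0x14] = 2f d3 27

#0 dst[0x13+4] := {0xb3,0x27,0x2f,0xd0}
#1 dst[0x1a+2] := {0x7f,0xcb}
#2 dst[0x15+5] := {0x68,0x2e,0xd3,0x4a,0x69}
#3 dst[0x15+2] := {0xd3,0x4a}
query mem[0x03]=0x2f, mem[0x15]=0xd3, mem[0x14]=0x27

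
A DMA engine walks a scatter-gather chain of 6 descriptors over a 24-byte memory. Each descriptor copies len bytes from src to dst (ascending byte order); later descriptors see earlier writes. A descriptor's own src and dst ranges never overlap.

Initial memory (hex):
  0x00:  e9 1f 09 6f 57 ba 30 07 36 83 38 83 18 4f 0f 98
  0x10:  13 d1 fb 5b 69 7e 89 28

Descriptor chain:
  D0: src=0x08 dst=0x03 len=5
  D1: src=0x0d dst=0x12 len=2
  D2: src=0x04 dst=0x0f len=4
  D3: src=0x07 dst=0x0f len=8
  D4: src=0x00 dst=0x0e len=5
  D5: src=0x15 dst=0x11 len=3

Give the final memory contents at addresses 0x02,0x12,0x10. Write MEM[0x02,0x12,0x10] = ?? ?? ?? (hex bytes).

MEM[0x02,0x12,0x10] = 09 0f 09

[0] 0x08->0x03 len=5 : 36 83 38 83 18
[1] 0x0d->0x12 len=2 : 4f 0f
[2] 0x04->0x0f len=4 : 83 38 83 18
[3] 0x07->0x0f len=8 : 18 36 83 38 83 18 4f 0f
[4] 0x00->0x0e len=5 : e9 1f 09 36 83
[5] 0x15->0x11 len=3 : 4f 0f 28
query mem[0x02]=0x09, mem[0x12]=0x0f, mem[0x10]=0x09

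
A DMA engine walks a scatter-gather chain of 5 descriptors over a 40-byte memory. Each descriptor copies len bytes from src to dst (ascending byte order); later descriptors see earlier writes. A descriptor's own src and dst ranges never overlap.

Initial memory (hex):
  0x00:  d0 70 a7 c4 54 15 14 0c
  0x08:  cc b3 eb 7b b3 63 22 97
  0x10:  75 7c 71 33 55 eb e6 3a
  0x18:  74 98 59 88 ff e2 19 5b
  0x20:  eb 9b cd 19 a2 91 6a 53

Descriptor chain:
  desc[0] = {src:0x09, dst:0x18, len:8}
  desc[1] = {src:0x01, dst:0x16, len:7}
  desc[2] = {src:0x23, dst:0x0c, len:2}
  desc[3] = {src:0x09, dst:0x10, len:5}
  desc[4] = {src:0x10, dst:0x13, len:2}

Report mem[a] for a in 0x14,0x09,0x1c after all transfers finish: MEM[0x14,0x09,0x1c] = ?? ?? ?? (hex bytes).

  after D0: wrote 8B at 0x18 = b3eb7bb363229775
  after D1: wrote 7B at 0x16 = 70a7c45415140c
  after D2: wrote 2B at 0x0c = 19a2
  after D3: wrote 5B at 0x10 = b3eb7b19a2
  after D4: wrote 2B at 0x13 = b3eb
query mem[0x14]=0xeb, mem[0x09]=0xb3, mem[0x1c]=0x0c

MEM[0x14,0x09,0x1c] = eb b3 0c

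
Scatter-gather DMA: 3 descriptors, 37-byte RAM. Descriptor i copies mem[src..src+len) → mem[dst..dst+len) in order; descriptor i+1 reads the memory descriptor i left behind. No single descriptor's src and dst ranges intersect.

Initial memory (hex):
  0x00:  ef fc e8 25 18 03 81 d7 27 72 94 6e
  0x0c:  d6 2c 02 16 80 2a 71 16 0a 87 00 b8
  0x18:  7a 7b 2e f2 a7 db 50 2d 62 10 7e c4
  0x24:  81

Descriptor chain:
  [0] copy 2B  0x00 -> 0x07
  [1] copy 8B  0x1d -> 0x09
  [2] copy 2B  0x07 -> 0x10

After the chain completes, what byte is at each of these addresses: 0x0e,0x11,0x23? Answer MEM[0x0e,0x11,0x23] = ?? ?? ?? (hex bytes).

MEM[0x0e,0x11,0x23] = 7e fc c4

D0: mem[0x07..0x08] <- [ef fc]
D1: mem[0x09..0x10] <- [db 50 2d 62 10 7e c4 81]
D2: mem[0x10..0x11] <- [ef fc]
query mem[0x0e]=0x7e, mem[0x11]=0xfc, mem[0x23]=0xc4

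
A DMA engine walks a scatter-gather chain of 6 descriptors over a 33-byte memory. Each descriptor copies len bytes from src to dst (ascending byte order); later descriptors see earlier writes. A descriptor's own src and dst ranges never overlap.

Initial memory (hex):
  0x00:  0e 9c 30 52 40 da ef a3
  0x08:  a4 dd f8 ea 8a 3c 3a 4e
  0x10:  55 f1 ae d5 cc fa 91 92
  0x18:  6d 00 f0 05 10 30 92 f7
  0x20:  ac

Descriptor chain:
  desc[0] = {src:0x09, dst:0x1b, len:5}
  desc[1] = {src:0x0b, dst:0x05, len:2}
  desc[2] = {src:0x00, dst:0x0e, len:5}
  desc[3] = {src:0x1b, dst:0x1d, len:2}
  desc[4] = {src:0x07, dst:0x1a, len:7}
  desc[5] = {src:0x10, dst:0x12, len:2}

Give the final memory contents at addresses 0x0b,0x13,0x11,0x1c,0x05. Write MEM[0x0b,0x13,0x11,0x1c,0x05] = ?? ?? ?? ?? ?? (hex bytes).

D0: mem[0x1b..0x1f] <- [dd f8 ea 8a 3c]
D1: mem[0x05..0x06] <- [ea 8a]
D2: mem[0x0e..0x12] <- [0e 9c 30 52 40]
D3: mem[0x1d..0x1e] <- [dd f8]
D4: mem[0x1a..0x20] <- [a3 a4 dd f8 ea 8a 3c]
D5: mem[0x12..0x13] <- [30 52]
query mem[0x0b]=0xea, mem[0x13]=0x52, mem[0x11]=0x52, mem[0x1c]=0xdd, mem[0x05]=0xea

MEM[0x0b,0x13,0x11,0x1c,0x05] = ea 52 52 dd ea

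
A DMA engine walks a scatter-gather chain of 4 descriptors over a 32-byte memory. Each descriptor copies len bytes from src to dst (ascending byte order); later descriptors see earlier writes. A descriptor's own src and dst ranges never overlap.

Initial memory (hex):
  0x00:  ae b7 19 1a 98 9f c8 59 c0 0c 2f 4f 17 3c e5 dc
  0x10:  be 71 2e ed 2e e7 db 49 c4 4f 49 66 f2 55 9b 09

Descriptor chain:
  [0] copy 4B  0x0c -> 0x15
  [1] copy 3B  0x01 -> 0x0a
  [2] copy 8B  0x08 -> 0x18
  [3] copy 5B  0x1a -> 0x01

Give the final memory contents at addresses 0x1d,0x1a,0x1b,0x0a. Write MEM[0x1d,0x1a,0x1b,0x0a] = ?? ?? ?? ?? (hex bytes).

MEM[0x1d,0x1a,0x1b,0x0a] = 3c b7 19 b7

[0] 0x0c->0x15 len=4 : 17 3c e5 dc
[1] 0x01->0x0a len=3 : b7 19 1a
[2] 0x08->0x18 len=8 : c0 0c b7 19 1a 3c e5 dc
[3] 0x1a->0x01 len=5 : b7 19 1a 3c e5
query mem[0x1d]=0x3c, mem[0x1a]=0xb7, mem[0x1b]=0x19, mem[0x0a]=0xb7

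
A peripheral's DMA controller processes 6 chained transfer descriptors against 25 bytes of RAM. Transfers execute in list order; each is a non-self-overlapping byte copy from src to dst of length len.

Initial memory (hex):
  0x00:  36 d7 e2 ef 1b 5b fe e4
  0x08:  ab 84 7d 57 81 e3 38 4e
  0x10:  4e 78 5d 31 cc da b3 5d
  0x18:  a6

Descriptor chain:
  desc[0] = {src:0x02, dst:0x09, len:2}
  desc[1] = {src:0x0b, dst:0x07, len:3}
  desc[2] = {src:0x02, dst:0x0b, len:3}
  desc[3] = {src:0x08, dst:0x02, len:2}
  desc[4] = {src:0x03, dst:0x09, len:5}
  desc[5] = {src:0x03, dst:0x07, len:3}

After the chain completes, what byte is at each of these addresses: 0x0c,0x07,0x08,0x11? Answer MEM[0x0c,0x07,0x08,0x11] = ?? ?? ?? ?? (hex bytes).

[0] 0x02->0x09 len=2 : e2 ef
[1] 0x0b->0x07 len=3 : 57 81 e3
[2] 0x02->0x0b len=3 : e2 ef 1b
[3] 0x08->0x02 len=2 : 81 e3
[4] 0x03->0x09 len=5 : e3 1b 5b fe 57
[5] 0x03->0x07 len=3 : e3 1b 5b
query mem[0x0c]=0xfe, mem[0x07]=0xe3, mem[0x08]=0x1b, mem[0x11]=0x78

MEM[0x0c,0x07,0x08,0x11] = fe e3 1b 78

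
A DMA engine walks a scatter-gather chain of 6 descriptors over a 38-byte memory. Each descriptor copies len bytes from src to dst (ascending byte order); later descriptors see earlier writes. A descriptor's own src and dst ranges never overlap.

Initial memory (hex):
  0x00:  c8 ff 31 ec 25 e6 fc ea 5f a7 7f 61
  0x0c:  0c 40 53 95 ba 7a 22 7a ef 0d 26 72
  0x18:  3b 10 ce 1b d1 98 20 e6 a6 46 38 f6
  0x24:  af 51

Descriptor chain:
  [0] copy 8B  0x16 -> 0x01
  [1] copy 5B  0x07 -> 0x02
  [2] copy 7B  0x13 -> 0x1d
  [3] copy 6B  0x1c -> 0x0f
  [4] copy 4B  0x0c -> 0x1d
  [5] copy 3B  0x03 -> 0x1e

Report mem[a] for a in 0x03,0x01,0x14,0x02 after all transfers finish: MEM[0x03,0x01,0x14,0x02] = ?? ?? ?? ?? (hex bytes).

MEM[0x03,0x01,0x14,0x02] = 98 26 72 d1

[0] 0x16->0x01 len=8 : 26 72 3b 10 ce 1b d1 98
[1] 0x07->0x02 len=5 : d1 98 a7 7f 61
[2] 0x13->0x1d len=7 : 7a ef 0d 26 72 3b 10
[3] 0x1c->0x0f len=6 : d1 7a ef 0d 26 72
[4] 0x0c->0x1d len=4 : 0c 40 53 d1
[5] 0x03->0x1e len=3 : 98 a7 7f
query mem[0x03]=0x98, mem[0x01]=0x26, mem[0x14]=0x72, mem[0x02]=0xd1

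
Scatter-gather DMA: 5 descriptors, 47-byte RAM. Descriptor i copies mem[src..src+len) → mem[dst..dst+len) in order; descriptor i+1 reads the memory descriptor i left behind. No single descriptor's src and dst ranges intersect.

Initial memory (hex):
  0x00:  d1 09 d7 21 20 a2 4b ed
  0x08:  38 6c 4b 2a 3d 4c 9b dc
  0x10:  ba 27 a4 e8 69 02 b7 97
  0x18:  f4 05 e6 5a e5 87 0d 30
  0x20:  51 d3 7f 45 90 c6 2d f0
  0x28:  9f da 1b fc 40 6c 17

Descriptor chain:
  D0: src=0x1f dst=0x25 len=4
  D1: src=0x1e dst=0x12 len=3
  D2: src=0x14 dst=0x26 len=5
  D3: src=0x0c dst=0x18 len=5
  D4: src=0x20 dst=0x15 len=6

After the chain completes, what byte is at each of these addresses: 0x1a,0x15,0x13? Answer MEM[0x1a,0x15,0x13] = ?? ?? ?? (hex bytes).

D0: mem[0x25..0x28] <- [30 51 d3 7f]
D1: mem[0x12..0x14] <- [0d 30 51]
D2: mem[0x26..0x2a] <- [51 02 b7 97 f4]
D3: mem[0x18..0x1c] <- [3d 4c 9b dc ba]
D4: mem[0x15..0x1a] <- [51 d3 7f 45 90 30]
query mem[0x1a]=0x30, mem[0x15]=0x51, mem[0x13]=0x30

MEM[0x1a,0x15,0x13] = 30 51 30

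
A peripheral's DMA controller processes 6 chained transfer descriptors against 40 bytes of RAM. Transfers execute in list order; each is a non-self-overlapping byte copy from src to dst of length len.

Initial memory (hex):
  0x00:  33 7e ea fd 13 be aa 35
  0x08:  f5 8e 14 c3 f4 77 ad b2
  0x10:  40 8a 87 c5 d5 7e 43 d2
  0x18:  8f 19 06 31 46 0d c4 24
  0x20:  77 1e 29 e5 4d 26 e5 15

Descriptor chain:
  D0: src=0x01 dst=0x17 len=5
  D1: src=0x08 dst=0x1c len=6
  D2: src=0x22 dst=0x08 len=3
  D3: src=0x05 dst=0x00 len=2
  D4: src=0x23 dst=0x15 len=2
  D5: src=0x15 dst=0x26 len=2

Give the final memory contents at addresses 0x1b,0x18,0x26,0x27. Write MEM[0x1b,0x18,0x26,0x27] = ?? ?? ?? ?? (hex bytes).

MEM[0x1b,0x18,0x26,0x27] = be ea e5 4d

#0 dst[0x17+5] := {0x7e,0xea,0xfd,0x13,0xbe}
#1 dst[0x1c+6] := {0xf5,0x8e,0x14,0xc3,0xf4,0x77}
#2 dst[0x08+3] := {0x29,0xe5,0x4d}
#3 dst[0x00+2] := {0xbe,0xaa}
#4 dst[0x15+2] := {0xe5,0x4d}
#5 dst[0x26+2] := {0xe5,0x4d}
query mem[0x1b]=0xbe, mem[0x18]=0xea, mem[0x26]=0xe5, mem[0x27]=0x4d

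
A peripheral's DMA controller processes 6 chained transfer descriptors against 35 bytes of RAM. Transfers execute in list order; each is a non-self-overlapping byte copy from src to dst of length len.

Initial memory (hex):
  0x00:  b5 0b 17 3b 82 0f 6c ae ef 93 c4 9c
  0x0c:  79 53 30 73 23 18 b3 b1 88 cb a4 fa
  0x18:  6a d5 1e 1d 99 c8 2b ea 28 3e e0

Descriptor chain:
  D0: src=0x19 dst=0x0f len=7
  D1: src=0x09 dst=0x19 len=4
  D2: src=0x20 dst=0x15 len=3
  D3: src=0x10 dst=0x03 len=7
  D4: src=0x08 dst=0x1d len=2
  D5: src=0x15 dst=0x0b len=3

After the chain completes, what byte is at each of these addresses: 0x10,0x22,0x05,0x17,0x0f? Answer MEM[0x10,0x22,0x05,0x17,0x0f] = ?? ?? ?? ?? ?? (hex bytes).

MEM[0x10,0x22,0x05,0x17,0x0f] = 1e e0 99 e0 d5

[0] 0x19->0x0f len=7 : d5 1e 1d 99 c8 2b ea
[1] 0x09->0x19 len=4 : 93 c4 9c 79
[2] 0x20->0x15 len=3 : 28 3e e0
[3] 0x10->0x03 len=7 : 1e 1d 99 c8 2b 28 3e
[4] 0x08->0x1d len=2 : 28 3e
[5] 0x15->0x0b len=3 : 28 3e e0
query mem[0x10]=0x1e, mem[0x22]=0xe0, mem[0x05]=0x99, mem[0x17]=0xe0, mem[0x0f]=0xd5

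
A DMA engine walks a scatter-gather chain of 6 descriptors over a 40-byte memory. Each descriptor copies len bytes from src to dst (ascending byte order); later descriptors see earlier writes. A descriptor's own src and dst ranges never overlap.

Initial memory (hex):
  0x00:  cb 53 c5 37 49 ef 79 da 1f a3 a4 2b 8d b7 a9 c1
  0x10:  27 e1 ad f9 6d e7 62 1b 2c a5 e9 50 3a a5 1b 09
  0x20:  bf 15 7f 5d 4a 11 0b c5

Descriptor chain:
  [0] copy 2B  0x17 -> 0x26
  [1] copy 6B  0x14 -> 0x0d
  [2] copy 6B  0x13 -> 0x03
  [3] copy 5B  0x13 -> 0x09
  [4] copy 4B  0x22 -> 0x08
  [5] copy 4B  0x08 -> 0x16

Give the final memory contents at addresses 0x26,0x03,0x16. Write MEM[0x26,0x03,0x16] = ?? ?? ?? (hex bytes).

D0: mem[0x26..0x27] <- [1b 2c]
D1: mem[0x0d..0x12] <- [6d e7 62 1b 2c a5]
D2: mem[0x03..0x08] <- [f9 6d e7 62 1b 2c]
D3: mem[0x09..0x0d] <- [f9 6d e7 62 1b]
D4: mem[0x08..0x0b] <- [7f 5d 4a 11]
D5: mem[0x16..0x19] <- [7f 5d 4a 11]
query mem[0x26]=0x1b, mem[0x03]=0xf9, mem[0x16]=0x7f

MEM[0x26,0x03,0x16] = 1b f9 7f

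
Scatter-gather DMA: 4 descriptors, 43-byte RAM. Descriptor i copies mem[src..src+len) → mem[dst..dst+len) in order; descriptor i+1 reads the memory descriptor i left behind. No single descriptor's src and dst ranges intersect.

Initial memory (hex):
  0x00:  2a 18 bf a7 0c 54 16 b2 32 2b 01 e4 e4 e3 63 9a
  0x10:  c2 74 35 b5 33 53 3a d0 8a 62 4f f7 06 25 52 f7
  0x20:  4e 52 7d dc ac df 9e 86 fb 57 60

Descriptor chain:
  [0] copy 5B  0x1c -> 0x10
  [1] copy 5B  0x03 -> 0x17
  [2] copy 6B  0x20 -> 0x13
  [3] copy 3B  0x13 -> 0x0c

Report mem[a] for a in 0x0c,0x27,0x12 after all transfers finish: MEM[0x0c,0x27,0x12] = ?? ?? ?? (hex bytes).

  after D0: wrote 5B at 0x10 = 062552f74e
  after D1: wrote 5B at 0x17 = a70c5416b2
  after D2: wrote 6B at 0x13 = 4e527ddcacdf
  after D3: wrote 3B at 0x0c = 4e527d
query mem[0x0c]=0x4e, mem[0x27]=0x86, mem[0x12]=0x52

MEM[0x0c,0x27,0x12] = 4e 86 52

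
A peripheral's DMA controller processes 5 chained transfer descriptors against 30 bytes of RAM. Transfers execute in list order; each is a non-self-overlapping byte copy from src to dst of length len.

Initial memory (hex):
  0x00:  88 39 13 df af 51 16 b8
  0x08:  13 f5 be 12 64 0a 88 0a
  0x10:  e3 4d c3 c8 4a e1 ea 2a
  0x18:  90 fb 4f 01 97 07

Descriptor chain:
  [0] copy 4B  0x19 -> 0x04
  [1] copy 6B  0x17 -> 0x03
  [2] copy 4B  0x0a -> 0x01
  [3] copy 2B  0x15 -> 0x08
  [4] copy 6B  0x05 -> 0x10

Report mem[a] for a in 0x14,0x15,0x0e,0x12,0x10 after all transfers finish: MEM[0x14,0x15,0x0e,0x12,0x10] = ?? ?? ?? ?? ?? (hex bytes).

#0 dst[0x04+4] := {0xfb,0x4f,0x01,0x97}
#1 dst[0x03+6] := {0x2a,0x90,0xfb,0x4f,0x01,0x97}
#2 dst[0x01+4] := {0xbe,0x12,0x64,0x0a}
#3 dst[0x08+2] := {0xe1,0xea}
#4 dst[0x10+6] := {0xfb,0x4f,0x01,0xe1,0xea,0xbe}
query mem[0x14]=0xea, mem[0x15]=0xbe, mem[0x0e]=0x88, mem[0x12]=0x01, mem[0x10]=0xfb

MEM[0x14,0x15,0x0e,0x12,0x10] = ea be 88 01 fb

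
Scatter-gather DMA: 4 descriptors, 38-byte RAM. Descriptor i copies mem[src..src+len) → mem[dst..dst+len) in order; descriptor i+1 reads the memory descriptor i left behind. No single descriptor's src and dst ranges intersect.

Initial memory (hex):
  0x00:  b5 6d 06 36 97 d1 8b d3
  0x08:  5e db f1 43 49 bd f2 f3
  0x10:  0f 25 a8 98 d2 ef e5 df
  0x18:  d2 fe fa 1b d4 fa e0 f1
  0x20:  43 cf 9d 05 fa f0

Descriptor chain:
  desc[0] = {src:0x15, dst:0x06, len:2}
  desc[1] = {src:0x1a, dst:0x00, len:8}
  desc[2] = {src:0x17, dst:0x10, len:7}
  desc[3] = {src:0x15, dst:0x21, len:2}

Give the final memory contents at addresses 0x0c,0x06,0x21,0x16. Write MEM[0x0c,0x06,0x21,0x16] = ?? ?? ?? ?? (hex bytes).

#0 dst[0x06+2] := {0xef,0xe5}
#1 dst[0x00+8] := {0xfa,0x1b,0xd4,0xfa,0xe0,0xf1,0x43,0xcf}
#2 dst[0x10+7] := {0xdf,0xd2,0xfe,0xfa,0x1b,0xd4,0xfa}
#3 dst[0x21+2] := {0xd4,0xfa}
query mem[0x0c]=0x49, mem[0x06]=0x43, mem[0x21]=0xd4, mem[0x16]=0xfa

MEM[0x0c,0x06,0x21,0x16] = 49 43 d4 fa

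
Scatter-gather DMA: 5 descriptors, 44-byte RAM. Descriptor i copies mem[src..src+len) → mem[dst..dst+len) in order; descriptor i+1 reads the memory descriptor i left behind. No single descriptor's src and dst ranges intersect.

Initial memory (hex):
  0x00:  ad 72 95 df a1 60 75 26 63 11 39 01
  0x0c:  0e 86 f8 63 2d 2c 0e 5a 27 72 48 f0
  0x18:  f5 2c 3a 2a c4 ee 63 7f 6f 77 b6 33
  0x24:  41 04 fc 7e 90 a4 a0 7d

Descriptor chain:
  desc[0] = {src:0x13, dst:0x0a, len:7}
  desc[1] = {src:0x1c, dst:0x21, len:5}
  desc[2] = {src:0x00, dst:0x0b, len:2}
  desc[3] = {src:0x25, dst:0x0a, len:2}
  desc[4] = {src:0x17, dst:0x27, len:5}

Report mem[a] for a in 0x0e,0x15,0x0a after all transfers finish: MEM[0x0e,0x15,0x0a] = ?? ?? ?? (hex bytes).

MEM[0x0e,0x15,0x0a] = f0 72 6f

  after D0: wrote 7B at 0x0a = 5a277248f0f52c
  after D1: wrote 5B at 0x21 = c4ee637f6f
  after D2: wrote 2B at 0x0b = ad72
  after D3: wrote 2B at 0x0a = 6ffc
  after D4: wrote 5B at 0x27 = f0f52c3a2a
query mem[0x0e]=0xf0, mem[0x15]=0x72, mem[0x0a]=0x6f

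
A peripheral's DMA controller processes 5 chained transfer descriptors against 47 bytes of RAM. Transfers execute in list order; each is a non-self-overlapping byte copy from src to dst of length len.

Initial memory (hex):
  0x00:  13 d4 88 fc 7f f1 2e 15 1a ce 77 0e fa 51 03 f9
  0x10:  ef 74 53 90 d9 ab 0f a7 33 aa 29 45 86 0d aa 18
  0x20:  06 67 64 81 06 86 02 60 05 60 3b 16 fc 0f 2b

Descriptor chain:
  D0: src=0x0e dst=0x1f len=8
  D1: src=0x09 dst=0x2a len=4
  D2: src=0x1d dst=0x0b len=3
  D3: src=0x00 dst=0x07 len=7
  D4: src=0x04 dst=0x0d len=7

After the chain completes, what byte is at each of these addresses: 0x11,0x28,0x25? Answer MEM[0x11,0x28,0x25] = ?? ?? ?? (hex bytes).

MEM[0x11,0x28,0x25] = d4 05 d9

D0: mem[0x1f..0x26] <- [03 f9 ef 74 53 90 d9 ab]
D1: mem[0x2a..0x2d] <- [ce 77 0e fa]
D2: mem[0x0b..0x0d] <- [0d aa 03]
D3: mem[0x07..0x0d] <- [13 d4 88 fc 7f f1 2e]
D4: mem[0x0d..0x13] <- [7f f1 2e 13 d4 88 fc]
query mem[0x11]=0xd4, mem[0x28]=0x05, mem[0x25]=0xd9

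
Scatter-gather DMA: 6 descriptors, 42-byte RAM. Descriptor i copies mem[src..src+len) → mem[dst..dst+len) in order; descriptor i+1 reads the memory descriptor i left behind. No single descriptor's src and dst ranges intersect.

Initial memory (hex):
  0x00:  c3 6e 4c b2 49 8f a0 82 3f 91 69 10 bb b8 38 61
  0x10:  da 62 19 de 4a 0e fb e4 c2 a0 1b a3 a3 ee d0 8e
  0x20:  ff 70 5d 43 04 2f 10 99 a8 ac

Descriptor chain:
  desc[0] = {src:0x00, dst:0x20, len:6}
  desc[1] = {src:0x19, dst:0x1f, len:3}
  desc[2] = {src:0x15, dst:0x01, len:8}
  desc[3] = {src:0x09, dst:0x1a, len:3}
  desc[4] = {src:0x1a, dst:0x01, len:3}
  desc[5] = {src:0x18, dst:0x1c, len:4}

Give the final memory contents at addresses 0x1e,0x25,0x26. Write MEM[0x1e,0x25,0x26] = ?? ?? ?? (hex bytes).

MEM[0x1e,0x25,0x26] = 91 8f 10

[0] 0x00->0x20 len=6 : c3 6e 4c b2 49 8f
[1] 0x19->0x1f len=3 : a0 1b a3
[2] 0x15->0x01 len=8 : 0e fb e4 c2 a0 1b a3 a3
[3] 0x09->0x1a len=3 : 91 69 10
[4] 0x1a->0x01 len=3 : 91 69 10
[5] 0x18->0x1c len=4 : c2 a0 91 69
query mem[0x1e]=0x91, mem[0x25]=0x8f, mem[0x26]=0x10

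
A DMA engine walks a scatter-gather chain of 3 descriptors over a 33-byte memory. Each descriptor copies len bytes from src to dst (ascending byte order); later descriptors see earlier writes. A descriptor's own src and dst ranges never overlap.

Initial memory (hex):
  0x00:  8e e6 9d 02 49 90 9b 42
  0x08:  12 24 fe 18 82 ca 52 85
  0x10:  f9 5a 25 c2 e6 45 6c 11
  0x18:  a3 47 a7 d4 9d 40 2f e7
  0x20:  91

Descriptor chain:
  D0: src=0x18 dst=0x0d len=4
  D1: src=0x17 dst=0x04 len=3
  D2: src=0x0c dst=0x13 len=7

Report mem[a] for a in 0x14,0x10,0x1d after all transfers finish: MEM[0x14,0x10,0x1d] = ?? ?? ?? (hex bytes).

MEM[0x14,0x10,0x1d] = a3 d4 40

  after D0: wrote 4B at 0x0d = a347a7d4
  after D1: wrote 3B at 0x04 = 11a347
  after D2: wrote 7B at 0x13 = 82a347a7d45a25
query mem[0x14]=0xa3, mem[0x10]=0xd4, mem[0x1d]=0x40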